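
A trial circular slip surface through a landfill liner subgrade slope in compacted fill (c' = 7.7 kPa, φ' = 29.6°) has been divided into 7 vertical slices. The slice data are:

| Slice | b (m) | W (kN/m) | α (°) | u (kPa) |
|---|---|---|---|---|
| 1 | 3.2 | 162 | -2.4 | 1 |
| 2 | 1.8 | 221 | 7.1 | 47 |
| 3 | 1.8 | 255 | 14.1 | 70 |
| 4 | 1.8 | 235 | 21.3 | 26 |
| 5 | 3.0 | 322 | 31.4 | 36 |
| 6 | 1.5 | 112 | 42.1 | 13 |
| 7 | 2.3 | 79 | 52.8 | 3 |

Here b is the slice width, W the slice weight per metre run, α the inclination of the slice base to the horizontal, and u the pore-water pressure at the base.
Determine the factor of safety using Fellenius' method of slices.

Ordinary method of slices: FS = Σ[c'·Δl_i + (W_i cosα_i − u_i·Δl_i)·tanφ'] / Σ W_i sinα_i, with Δl_i = b_i / cosα_i.
Slice 1: Δl = 3.2/cos(-2.4°) = 3.203 m; N'_1 = 162·cos(-2.4°) − 1·3.203 = 158.7; c'Δl = 24.66; W sinα = -6.8
Slice 2: Δl = 1.8/cos7.1° = 1.814 m; N'_2 = 221·cos7.1° − 47·1.814 = 134.1; c'Δl = 13.97; W sinα = 27.3
Slice 3: Δl = 1.8/cos14.1° = 1.856 m; N'_3 = 255·cos14.1° − 70·1.856 = 117.4; c'Δl = 14.29; W sinα = 62.1
Slice 4: Δl = 1.8/cos21.3° = 1.932 m; N'_4 = 235·cos21.3° − 26·1.932 = 168.7; c'Δl = 14.88; W sinα = 85.4
Slice 5: Δl = 3.0/cos31.4° = 3.515 m; N'_5 = 322·cos31.4° − 36·3.515 = 148.3; c'Δl = 27.06; W sinα = 167.8
Slice 6: Δl = 1.5/cos42.1° = 2.022 m; N'_6 = 112·cos42.1° − 13·2.022 = 56.8; c'Δl = 15.57; W sinα = 75.1
Slice 7: Δl = 2.3/cos52.8° = 3.804 m; N'_7 = 79·cos52.8° − 3·3.804 = 36.4; c'Δl = 29.29; W sinα = 62.9
Σc'Δl = 139.7 kN/m; ΣN' = 820.3 kN/m; ΣW sinα = 473.8 kN/m
Resisting = 139.7 + 820.3·tan29.6° = 139.7 + 466.0 = 605.7 kN/m
FS = 605.7 / 473.8 = 1.278

FS = 1.28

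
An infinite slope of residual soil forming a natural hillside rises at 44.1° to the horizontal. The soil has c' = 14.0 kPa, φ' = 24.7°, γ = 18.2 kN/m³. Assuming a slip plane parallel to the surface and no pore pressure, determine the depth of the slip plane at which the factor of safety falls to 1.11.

Setting FS = 1.11 in FS = [c' + γz cos²β tanφ'] / [γz sinβ cosβ] and solving for z:
z = c' / [γ cosβ (FS·sinβ − cosβ·tanφ')]
  = 14.0 / [18.2·cos44.1°·(1.11·sin44.1° − cos44.1°·tan24.7°)]
  = 14.0 / [18.2·0.7181·(1.11·0.6959 − 0.7181·0.4599)]
  = 14.0 / 5.7790 = 2.423 m

z = 2.42 m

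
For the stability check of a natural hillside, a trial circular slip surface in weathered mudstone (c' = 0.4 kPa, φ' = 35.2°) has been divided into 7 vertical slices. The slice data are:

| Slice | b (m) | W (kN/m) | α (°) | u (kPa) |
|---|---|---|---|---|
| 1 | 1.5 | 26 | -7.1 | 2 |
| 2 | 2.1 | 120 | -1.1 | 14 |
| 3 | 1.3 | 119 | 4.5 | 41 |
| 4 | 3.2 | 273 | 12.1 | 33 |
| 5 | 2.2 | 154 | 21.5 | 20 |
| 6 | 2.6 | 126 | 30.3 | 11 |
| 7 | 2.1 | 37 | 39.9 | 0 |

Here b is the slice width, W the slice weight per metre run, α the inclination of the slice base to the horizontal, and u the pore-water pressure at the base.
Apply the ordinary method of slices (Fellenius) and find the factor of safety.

FS = 1.88

Ordinary method of slices: FS = Σ[c'·Δl_i + (W_i cosα_i − u_i·Δl_i)·tanφ'] / Σ W_i sinα_i, with Δl_i = b_i / cosα_i.
Slice 1: Δl = 1.5/cos(-7.1°) = 1.512 m; N'_1 = 26·cos(-7.1°) − 2·1.512 = 22.8; c'Δl = 0.60; W sinα = -3.2
Slice 2: Δl = 2.1/cos(-1.1°) = 2.100 m; N'_2 = 120·cos(-1.1°) − 14·2.100 = 90.6; c'Δl = 0.84; W sinα = -2.3
Slice 3: Δl = 1.3/cos4.5° = 1.304 m; N'_3 = 119·cos4.5° − 41·1.304 = 65.2; c'Δl = 0.52; W sinα = 9.3
Slice 4: Δl = 3.2/cos12.1° = 3.273 m; N'_4 = 273·cos12.1° − 33·3.273 = 158.9; c'Δl = 1.31; W sinα = 57.2
Slice 5: Δl = 2.2/cos21.5° = 2.365 m; N'_5 = 154·cos21.5° − 20·2.365 = 96.0; c'Δl = 0.95; W sinα = 56.4
Slice 6: Δl = 2.6/cos30.3° = 3.011 m; N'_6 = 126·cos30.3° − 11·3.011 = 75.7; c'Δl = 1.20; W sinα = 63.6
Slice 7: Δl = 2.1/cos39.9° = 2.737 m; N'_7 = 37·cos39.9° − 0·2.737 = 28.4; c'Δl = 1.09; W sinα = 23.7
Σc'Δl = 6.5 kN/m; ΣN' = 537.5 kN/m; ΣW sinα = 204.8 kN/m
Resisting = 6.5 + 537.5·tan35.2° = 6.5 + 379.2 = 385.7 kN/m
FS = 385.7 / 204.8 = 1.883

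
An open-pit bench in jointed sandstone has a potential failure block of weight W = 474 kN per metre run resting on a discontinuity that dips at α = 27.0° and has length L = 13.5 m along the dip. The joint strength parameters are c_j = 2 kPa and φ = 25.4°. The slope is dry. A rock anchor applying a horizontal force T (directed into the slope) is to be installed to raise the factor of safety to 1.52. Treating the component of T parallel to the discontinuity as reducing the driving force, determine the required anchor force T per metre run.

T = 63 kN/m

Resolving forces along and normal to the sliding plane, with the horizontal anchor force T adding T·sinα to the effective normal force and T·cosα acting up the plane against the driving force:
FS = [c_jL + (W cosα + T sinα) tanφ] / [W sinα − T cosα]
Without the anchor: N' = 422.3 kN/m, driving T_d = 215.2 kN/m, resisting R = 2·13.5 + 422.3·tan25.4° = 227.5 kN/m, FS = 1.06.
Setting FS = 1.52 and solving for T:
1.52·(215.2 − T cos27.0°) = 227.5 + T sin27.0°·tan25.4°
T·(sin27.0°·tan25.4° + 1.52·cos27.0°) = 1.52·215.2 − 227.5
T·(0.4540·0.4748 + 1.52·0.8910) = 327.1 − 227.5 = 99.6
T·1.5699 = 99.6
T = 63.4 kN/m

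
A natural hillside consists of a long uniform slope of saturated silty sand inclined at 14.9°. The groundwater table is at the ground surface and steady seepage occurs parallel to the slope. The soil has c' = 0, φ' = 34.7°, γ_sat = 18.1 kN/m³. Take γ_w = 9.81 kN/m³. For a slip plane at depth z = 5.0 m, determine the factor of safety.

With seepage parallel to the slope and the water table at the surface, the effective normal stress on the slip plane uses the buoyant unit weight γ' = γ_sat − γ_w while the driving shear stress uses γ_sat:
FS = [c' + γ' z cos²β tanφ'] / [γ_sat z sinβ cosβ]
(For c' = 0 this reduces to FS = (γ'/γ_sat)·tanφ'/tanβ.)
γ' = 18.1 − 9.81 = 8.29 kN/m³
Numerator = 0.0 + 8.29·5.0·cos²14.9°·tan34.7° = 0.0 + 8.29·5.0·0.9339·0.6924 = 26.804 kPa
Denominator = 18.1·5.0·sin14.9°·cos14.9° = 18.1·5.0·0.2571·0.9664 = 22.488 kPa
FS = 26.804 / 22.488 = 1.192

FS = 1.19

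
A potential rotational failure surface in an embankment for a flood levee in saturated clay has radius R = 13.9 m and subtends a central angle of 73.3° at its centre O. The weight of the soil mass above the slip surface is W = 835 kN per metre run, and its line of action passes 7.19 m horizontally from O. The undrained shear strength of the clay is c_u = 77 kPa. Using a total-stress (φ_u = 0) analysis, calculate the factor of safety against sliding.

FS = 3.17

Taking moments about the centre O, the resisting moment is provided by the undrained shear strength acting along the arc:
Arc length L_a = R·θ = 13.9·(73.3°·π/180) = 13.9·1.2793 = 17.78 m
M_R = c_u·L_a·R = 77·17.78·13.9 = 19032.8 kN·m/m
M_D = W·d = 835·7.19 = 6003.7 kN·m/m
FS = M_R / M_D = 19032.8 / 6003.7 = 3.170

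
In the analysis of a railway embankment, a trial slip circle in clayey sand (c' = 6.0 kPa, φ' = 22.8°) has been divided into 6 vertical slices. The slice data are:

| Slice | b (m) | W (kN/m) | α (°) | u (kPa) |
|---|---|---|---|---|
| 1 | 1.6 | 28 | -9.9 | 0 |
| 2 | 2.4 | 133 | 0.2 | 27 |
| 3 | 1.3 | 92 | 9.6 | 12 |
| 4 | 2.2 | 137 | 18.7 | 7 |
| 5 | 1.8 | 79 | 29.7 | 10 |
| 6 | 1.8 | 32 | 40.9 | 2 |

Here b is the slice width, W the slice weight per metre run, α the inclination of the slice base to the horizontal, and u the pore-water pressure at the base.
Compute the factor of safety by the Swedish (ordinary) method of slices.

Ordinary method of slices: FS = Σ[c'·Δl_i + (W_i cosα_i − u_i·Δl_i)·tanφ'] / Σ W_i sinα_i, with Δl_i = b_i / cosα_i.
Slice 1: Δl = 1.6/cos(-9.9°) = 1.624 m; N'_1 = 28·cos(-9.9°) − 0·1.624 = 27.6; c'Δl = 9.75; W sinα = -4.8
Slice 2: Δl = 2.4/cos0.2° = 2.400 m; N'_2 = 133·cos0.2° − 27·2.400 = 68.2; c'Δl = 14.40; W sinα = 0.5
Slice 3: Δl = 1.3/cos9.6° = 1.318 m; N'_3 = 92·cos9.6° − 12·1.318 = 74.9; c'Δl = 7.91; W sinα = 15.3
Slice 4: Δl = 2.2/cos18.7° = 2.323 m; N'_4 = 137·cos18.7° − 7·2.323 = 113.5; c'Δl = 13.94; W sinα = 43.9
Slice 5: Δl = 1.8/cos29.7° = 2.072 m; N'_5 = 79·cos29.7° − 10·2.072 = 47.9; c'Δl = 12.43; W sinα = 39.1
Slice 6: Δl = 1.8/cos40.9° = 2.381 m; N'_6 = 32·cos40.9° − 2·2.381 = 19.4; c'Δl = 14.29; W sinα = 21.0
Σc'Δl = 72.7 kN/m; ΣN' = 351.5 kN/m; ΣW sinα = 115.0 kN/m
Resisting = 72.7 + 351.5·tan22.8° = 72.7 + 147.8 = 220.5 kN/m
FS = 220.5 / 115.0 = 1.917

FS = 1.92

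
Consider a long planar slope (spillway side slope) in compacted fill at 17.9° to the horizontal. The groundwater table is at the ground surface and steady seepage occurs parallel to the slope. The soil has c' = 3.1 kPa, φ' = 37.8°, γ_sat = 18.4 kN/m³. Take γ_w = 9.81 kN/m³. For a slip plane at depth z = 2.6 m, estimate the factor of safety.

FS = 1.34

With seepage parallel to the slope and the water table at the surface, the effective normal stress on the slip plane uses the buoyant unit weight γ' = γ_sat − γ_w while the driving shear stress uses γ_sat:
FS = [c' + γ' z cos²β tanφ'] / [γ_sat z sinβ cosβ]
γ' = 18.4 − 9.81 = 8.59 kN/m³
Numerator = 3.1 + 8.59·2.6·cos²17.9°·tan37.8° = 3.1 + 8.59·2.6·0.9055·0.7757 = 18.787 kPa
Denominator = 18.4·2.6·sin17.9°·cos17.9° = 18.4·2.6·0.3074·0.9516 = 13.992 kPa
FS = 18.787 / 13.992 = 1.343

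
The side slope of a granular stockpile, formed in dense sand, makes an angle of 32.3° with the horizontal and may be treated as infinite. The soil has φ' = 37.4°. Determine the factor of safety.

FS = 1.21

For a dry cohesionless infinite slope the factor of safety is FS = tanφ' / tanβ.
FS = tan37.4° / tan32.3° = 0.7646 / 0.6322 = 1.209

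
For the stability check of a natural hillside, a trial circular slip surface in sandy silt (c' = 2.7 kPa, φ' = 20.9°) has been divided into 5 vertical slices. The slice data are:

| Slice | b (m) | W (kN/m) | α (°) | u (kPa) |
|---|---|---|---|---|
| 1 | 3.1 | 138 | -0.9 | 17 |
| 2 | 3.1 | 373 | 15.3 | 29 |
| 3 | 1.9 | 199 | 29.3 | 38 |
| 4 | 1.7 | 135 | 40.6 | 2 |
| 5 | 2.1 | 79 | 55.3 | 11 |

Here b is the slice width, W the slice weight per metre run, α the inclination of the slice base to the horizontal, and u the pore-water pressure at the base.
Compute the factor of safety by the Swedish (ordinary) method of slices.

FS = 0.71

Ordinary method of slices: FS = Σ[c'·Δl_i + (W_i cosα_i − u_i·Δl_i)·tanφ'] / Σ W_i sinα_i, with Δl_i = b_i / cosα_i.
Slice 1: Δl = 3.1/cos(-0.9°) = 3.100 m; N'_1 = 138·cos(-0.9°) − 17·3.100 = 85.3; c'Δl = 8.37; W sinα = -2.2
Slice 2: Δl = 3.1/cos15.3° = 3.214 m; N'_2 = 373·cos15.3° − 29·3.214 = 266.6; c'Δl = 8.68; W sinα = 98.4
Slice 3: Δl = 1.9/cos29.3° = 2.179 m; N'_3 = 199·cos29.3° − 38·2.179 = 90.8; c'Δl = 5.88; W sinα = 97.4
Slice 4: Δl = 1.7/cos40.6° = 2.239 m; N'_4 = 135·cos40.6° − 2·2.239 = 98.0; c'Δl = 6.05; W sinα = 87.9
Slice 5: Δl = 2.1/cos55.3° = 3.689 m; N'_5 = 79·cos55.3° − 11·3.689 = 4.4; c'Δl = 9.96; W sinα = 64.9
Σc'Δl = 38.9 kN/m; ΣN' = 545.0 kN/m; ΣW sinα = 346.4 kN/m
Resisting = 38.9 + 545.0·tan20.9° = 38.9 + 208.1 = 247.1 kN/m
FS = 247.1 / 346.4 = 0.713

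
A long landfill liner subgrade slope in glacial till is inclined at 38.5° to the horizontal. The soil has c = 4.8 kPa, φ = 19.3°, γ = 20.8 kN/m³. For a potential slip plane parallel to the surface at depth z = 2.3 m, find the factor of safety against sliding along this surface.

For an infinite slope with a slip plane parallel to the surface (no pore pressure): FS = [c + γz cos²β tanφ] / [γz sinβ cosβ].
γz = 20.8·2.3 = 47.84 kN/m²
Numerator = 4.8 + 47.84·cos²38.5°·tan19.3° = 4.8 + 47.84·0.6125·0.3502 = 15.061 kPa
Denominator = 47.84·sin38.5°·cos38.5° = 47.84·0.6225·0.7826 = 23.307 kPa
FS = 15.061 / 23.307 = 0.646

FS = 0.65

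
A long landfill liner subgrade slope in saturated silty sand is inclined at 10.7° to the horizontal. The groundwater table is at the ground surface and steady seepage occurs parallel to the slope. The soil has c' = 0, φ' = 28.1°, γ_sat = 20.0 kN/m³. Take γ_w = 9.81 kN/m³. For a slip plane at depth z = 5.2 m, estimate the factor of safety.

With seepage parallel to the slope and the water table at the surface, the effective normal stress on the slip plane uses the buoyant unit weight γ' = γ_sat − γ_w while the driving shear stress uses γ_sat:
FS = [c' + γ' z cos²β tanφ'] / [γ_sat z sinβ cosβ]
(For c' = 0 this reduces to FS = (γ'/γ_sat)·tanφ'/tanβ.)
γ' = 20.0 − 9.81 = 10.19 kN/m³
Numerator = 0.0 + 10.19·5.2·cos²10.7°·tan28.1° = 0.0 + 10.19·5.2·0.9655·0.5340 = 27.318 kPa
Denominator = 20.0·5.2·sin10.7°·cos10.7° = 20.0·5.2·0.1857·0.9826 = 18.974 kPa
FS = 27.318 / 18.974 = 1.440

FS = 1.44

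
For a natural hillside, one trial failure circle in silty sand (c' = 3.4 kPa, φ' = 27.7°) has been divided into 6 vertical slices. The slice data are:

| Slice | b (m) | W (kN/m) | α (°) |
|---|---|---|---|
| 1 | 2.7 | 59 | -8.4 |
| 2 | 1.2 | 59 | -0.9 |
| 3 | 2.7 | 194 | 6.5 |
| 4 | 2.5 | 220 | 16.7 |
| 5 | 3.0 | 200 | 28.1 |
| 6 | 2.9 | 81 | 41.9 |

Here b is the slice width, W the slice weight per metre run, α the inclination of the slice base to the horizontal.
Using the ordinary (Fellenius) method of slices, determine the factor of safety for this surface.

FS = 2.03

Ordinary method of slices: FS = Σ[c'·Δl_i + (W_i cosα_i)·tanφ'] / Σ W_i sinα_i, with Δl_i = b_i / cosα_i.
Slice 1: Δl = 2.7/cos(-8.4°) = 2.729 m; N'_1 = 59·cos(-8.4°) = 58.4; c'Δl = 9.28; W sinα = -8.6
Slice 2: Δl = 1.2/cos(-0.9°) = 1.200 m; N'_2 = 59·cos(-0.9°) = 59.0; c'Δl = 4.08; W sinα = -0.9
Slice 3: Δl = 2.7/cos6.5° = 2.717 m; N'_3 = 194·cos6.5° = 192.8; c'Δl = 9.24; W sinα = 22.0
Slice 4: Δl = 2.5/cos16.7° = 2.610 m; N'_4 = 220·cos16.7° = 210.7; c'Δl = 8.87; W sinα = 63.2
Slice 5: Δl = 3.0/cos28.1° = 3.401 m; N'_5 = 200·cos28.1° = 176.4; c'Δl = 11.56; W sinα = 94.2
Slice 6: Δl = 2.9/cos41.9° = 3.896 m; N'_6 = 81·cos41.9° = 60.3; c'Δl = 13.25; W sinα = 54.1
Σc'Δl = 56.3 kN/m; ΣN' = 757.5 kN/m; ΣW sinα = 223.9 kN/m
Resisting = 56.3 + 757.5·tan27.7° = 56.3 + 397.7 = 454.0 kN/m
FS = 454.0 / 223.9 = 2.027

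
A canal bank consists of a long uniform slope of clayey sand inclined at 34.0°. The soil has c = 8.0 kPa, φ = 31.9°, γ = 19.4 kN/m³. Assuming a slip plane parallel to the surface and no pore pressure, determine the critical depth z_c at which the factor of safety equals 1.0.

Setting FS = 1.00 in FS = [c + γz cos²β tanφ] / [γz sinβ cosβ] and solving for z:
z = c / [γ cosβ (FS·sinβ − cosβ·tanφ)]
  = 8.0 / [19.4·cos34.0°·(1.00·sin34.0° − cos34.0°·tan31.9°)]
  = 8.0 / [19.4·0.8290·(1.00·0.5592 − 0.8290·0.6224)]
  = 8.0 / 0.6942 = 11.524 m

z_c = 11.52 m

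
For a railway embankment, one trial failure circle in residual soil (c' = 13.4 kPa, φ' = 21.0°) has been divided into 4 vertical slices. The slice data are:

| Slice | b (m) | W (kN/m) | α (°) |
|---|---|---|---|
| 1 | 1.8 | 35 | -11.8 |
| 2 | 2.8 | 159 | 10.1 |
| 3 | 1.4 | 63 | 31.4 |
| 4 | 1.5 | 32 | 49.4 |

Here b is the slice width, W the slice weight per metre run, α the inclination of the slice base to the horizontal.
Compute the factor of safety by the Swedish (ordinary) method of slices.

FS = 2.79

Ordinary method of slices: FS = Σ[c'·Δl_i + (W_i cosα_i)·tanφ'] / Σ W_i sinα_i, with Δl_i = b_i / cosα_i.
Slice 1: Δl = 1.8/cos(-11.8°) = 1.839 m; N'_1 = 35·cos(-11.8°) = 34.3; c'Δl = 24.64; W sinα = -7.2
Slice 2: Δl = 2.8/cos10.1° = 2.844 m; N'_2 = 159·cos10.1° = 156.5; c'Δl = 38.11; W sinα = 27.9
Slice 3: Δl = 1.4/cos31.4° = 1.640 m; N'_3 = 63·cos31.4° = 53.8; c'Δl = 21.98; W sinα = 32.8
Slice 4: Δl = 1.5/cos49.4° = 2.305 m; N'_4 = 32·cos49.4° = 20.8; c'Δl = 30.89; W sinα = 24.3
Σc'Δl = 115.6 kN/m; ΣN' = 265.4 kN/m; ΣW sinα = 77.8 kN/m
Resisting = 115.6 + 265.4·tan21.0° = 115.6 + 101.9 = 217.5 kN/m
FS = 217.5 / 77.8 = 2.794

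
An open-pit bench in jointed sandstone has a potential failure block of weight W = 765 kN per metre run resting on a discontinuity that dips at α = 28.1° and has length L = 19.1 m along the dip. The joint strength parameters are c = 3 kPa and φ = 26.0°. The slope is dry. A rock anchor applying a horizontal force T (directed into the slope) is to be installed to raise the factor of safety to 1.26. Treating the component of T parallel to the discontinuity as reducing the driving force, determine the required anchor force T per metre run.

Resolving forces along and normal to the sliding plane, with the horizontal anchor force T adding T·sinα to the effective normal force and T·cosα acting up the plane against the driving force:
FS = [cL + (W cosα + T sinα) tanφ] / [W sinα − T cosα]
Without the anchor: N' = 674.8 kN/m, driving T_d = 360.3 kN/m, resisting R = 3·19.1 + 674.8·tan26.0° = 386.4 kN/m, FS = 1.07.
Setting FS = 1.26 and solving for T:
1.26·(360.3 − T cos28.1°) = 386.4 + T sin28.1°·tan26.0°
T·(sin28.1°·tan26.0° + 1.26·cos28.1°) = 1.26·360.3 − 386.4
T·(0.4710·0.4877 + 1.26·0.8821) = 454.0 − 386.4 = 67.6
T·1.3412 = 67.6
T = 50.4 kN/m

T = 50 kN/m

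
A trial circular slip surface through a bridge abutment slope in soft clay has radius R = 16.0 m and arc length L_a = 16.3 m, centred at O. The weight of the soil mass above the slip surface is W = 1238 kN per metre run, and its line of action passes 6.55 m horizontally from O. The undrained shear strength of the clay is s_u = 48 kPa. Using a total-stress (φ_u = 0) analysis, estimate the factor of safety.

Taking moments about the centre O, the resisting moment is provided by the undrained shear strength acting along the arc:
M_R = s_u·L_a·R = 48·16.30·16.0 = 12518.4 kN·m/m
M_D = W·d = 1238·6.55 = 8108.9 kN·m/m
FS = M_R / M_D = 12518.4 / 8108.9 = 1.544

FS = 1.54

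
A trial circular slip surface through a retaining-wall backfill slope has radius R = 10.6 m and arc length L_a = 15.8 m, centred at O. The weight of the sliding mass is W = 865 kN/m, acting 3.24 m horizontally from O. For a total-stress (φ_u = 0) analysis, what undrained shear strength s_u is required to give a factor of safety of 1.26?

s_u = 21.1 kPa

FS = s_u·L_a·R / (W·d), so s_u = FS·W·d / (L_a·R).
s_u = 1.26·865·3.24 / (15.80·10.6) = 3531.3 / 167.48 = 21.08 kPa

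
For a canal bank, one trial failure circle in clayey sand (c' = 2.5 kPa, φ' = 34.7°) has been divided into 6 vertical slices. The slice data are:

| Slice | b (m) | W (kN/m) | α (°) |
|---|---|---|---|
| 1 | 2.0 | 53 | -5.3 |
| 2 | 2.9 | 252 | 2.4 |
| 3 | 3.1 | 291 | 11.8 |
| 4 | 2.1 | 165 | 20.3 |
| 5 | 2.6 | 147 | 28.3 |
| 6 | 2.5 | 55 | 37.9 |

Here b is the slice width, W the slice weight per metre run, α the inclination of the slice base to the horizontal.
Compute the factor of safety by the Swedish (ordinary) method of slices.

FS = 2.99

Ordinary method of slices: FS = Σ[c'·Δl_i + (W_i cosα_i)·tanφ'] / Σ W_i sinα_i, with Δl_i = b_i / cosα_i.
Slice 1: Δl = 2.0/cos(-5.3°) = 2.009 m; N'_1 = 53·cos(-5.3°) = 52.8; c'Δl = 5.02; W sinα = -4.9
Slice 2: Δl = 2.9/cos2.4° = 2.903 m; N'_2 = 252·cos2.4° = 251.8; c'Δl = 7.26; W sinα = 10.6
Slice 3: Δl = 3.1/cos11.8° = 3.167 m; N'_3 = 291·cos11.8° = 284.9; c'Δl = 7.92; W sinα = 59.5
Slice 4: Δl = 2.1/cos20.3° = 2.239 m; N'_4 = 165·cos20.3° = 154.8; c'Δl = 5.60; W sinα = 57.2
Slice 5: Δl = 2.6/cos28.3° = 2.953 m; N'_5 = 147·cos28.3° = 129.4; c'Δl = 7.38; W sinα = 69.7
Slice 6: Δl = 2.5/cos37.9° = 3.168 m; N'_6 = 55·cos37.9° = 43.4; c'Δl = 7.92; W sinα = 33.8
Σc'Δl = 41.1 kN/m; ΣN' = 917.0 kN/m; ΣW sinα = 225.9 kN/m
Resisting = 41.1 + 917.0·tan34.7° = 41.1 + 634.9 = 676.0 kN/m
FS = 676.0 / 225.9 = 2.993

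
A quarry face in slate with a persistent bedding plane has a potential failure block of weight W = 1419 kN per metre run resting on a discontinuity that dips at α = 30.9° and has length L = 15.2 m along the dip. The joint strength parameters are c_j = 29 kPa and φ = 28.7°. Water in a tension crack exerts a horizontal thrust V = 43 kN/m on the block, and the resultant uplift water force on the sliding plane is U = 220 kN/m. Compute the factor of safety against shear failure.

FS = 1.27

Resolving the block weight along and normal to the plane and applying the Mohr–Coulomb strength on the joint:
N' = W cosα − U − V sinα = 1419·cos30.9° − 220 − 43·sin30.9° = 975.5 kN/m
Driving force T = W sinα + V cosα = 1419·sin30.9° + 43·cos30.9° = 765.6 kN/m
Resisting force R = c_j·L + N'·tanφ = 29·15.2 + 975.5·tan28.7° = 440.8 + 534.1 = 974.9 kN/m
FS = R / T = 974.9 / 765.6 = 1.273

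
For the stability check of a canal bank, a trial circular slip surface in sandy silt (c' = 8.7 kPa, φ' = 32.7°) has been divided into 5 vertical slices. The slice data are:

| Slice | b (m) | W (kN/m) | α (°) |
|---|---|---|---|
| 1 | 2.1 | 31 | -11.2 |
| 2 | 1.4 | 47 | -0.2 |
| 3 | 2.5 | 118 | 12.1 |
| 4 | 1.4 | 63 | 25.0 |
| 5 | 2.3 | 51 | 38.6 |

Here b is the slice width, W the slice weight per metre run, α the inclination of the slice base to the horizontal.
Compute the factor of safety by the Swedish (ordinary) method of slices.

Ordinary method of slices: FS = Σ[c'·Δl_i + (W_i cosα_i)·tanφ'] / Σ W_i sinα_i, with Δl_i = b_i / cosα_i.
Slice 1: Δl = 2.1/cos(-11.2°) = 2.141 m; N'_1 = 31·cos(-11.2°) = 30.4; c'Δl = 18.62; W sinα = -6.0
Slice 2: Δl = 1.4/cos(-0.2°) = 1.400 m; N'_2 = 47·cos(-0.2°) = 47.0; c'Δl = 12.18; W sinα = -0.2
Slice 3: Δl = 2.5/cos12.1° = 2.557 m; N'_3 = 118·cos12.1° = 115.4; c'Δl = 22.24; W sinα = 24.7
Slice 4: Δl = 1.4/cos25.0° = 1.545 m; N'_4 = 63·cos25.0° = 57.1; c'Δl = 13.44; W sinα = 26.6
Slice 5: Δl = 2.3/cos38.6° = 2.943 m; N'_5 = 51·cos38.6° = 39.9; c'Δl = 25.60; W sinα = 31.8
Σc'Δl = 92.1 kN/m; ΣN' = 289.7 kN/m; ΣW sinα = 77.0 kN/m
Resisting = 92.1 + 289.7·tan32.7° = 92.1 + 186.0 = 278.1 kN/m
FS = 278.1 / 77.0 = 3.612

FS = 3.61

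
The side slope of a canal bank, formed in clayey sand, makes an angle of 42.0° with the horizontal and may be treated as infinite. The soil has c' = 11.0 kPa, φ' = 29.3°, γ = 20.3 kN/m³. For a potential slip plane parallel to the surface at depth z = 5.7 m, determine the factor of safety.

FS = 0.81

For an infinite slope with a slip plane parallel to the surface (no pore pressure): FS = [c' + γz cos²β tanφ'] / [γz sinβ cosβ].
γz = 20.3·5.7 = 115.71 kN/m²
Numerator = 11.0 + 115.71·cos²42.0°·tan29.3° = 11.0 + 115.71·0.5523·0.5612 = 46.860 kPa
Denominator = 115.71·sin42.0°·cos42.0° = 115.71·0.6691·0.7431 = 57.538 kPa
FS = 46.860 / 57.538 = 0.814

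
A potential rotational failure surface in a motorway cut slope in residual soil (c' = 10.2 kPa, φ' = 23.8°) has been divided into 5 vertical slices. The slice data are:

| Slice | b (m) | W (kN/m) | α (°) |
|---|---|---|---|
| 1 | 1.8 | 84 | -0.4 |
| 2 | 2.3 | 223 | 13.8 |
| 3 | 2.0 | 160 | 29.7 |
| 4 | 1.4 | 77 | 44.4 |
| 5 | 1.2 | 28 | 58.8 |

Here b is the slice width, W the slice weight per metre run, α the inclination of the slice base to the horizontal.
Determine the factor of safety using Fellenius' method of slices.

Ordinary method of slices: FS = Σ[c'·Δl_i + (W_i cosα_i)·tanφ'] / Σ W_i sinα_i, with Δl_i = b_i / cosα_i.
Slice 1: Δl = 1.8/cos(-0.4°) = 1.800 m; N'_1 = 84·cos(-0.4°) = 84.0; c'Δl = 18.36; W sinα = -0.6
Slice 2: Δl = 2.3/cos13.8° = 2.368 m; N'_2 = 223·cos13.8° = 216.6; c'Δl = 24.16; W sinα = 53.2
Slice 3: Δl = 2.0/cos29.7° = 2.302 m; N'_3 = 160·cos29.7° = 139.0; c'Δl = 23.49; W sinα = 79.3
Slice 4: Δl = 1.4/cos44.4° = 1.959 m; N'_4 = 77·cos44.4° = 55.0; c'Δl = 19.99; W sinα = 53.9
Slice 5: Δl = 1.2/cos58.8° = 2.316 m; N'_5 = 28·cos58.8° = 14.5; c'Δl = 23.63; W sinα = 24.0
Σc'Δl = 109.6 kN/m; ΣN' = 509.1 kN/m; ΣW sinα = 209.7 kN/m
Resisting = 109.6 + 509.1·tan23.8° = 109.6 + 224.5 = 334.1 kN/m
FS = 334.1 / 209.7 = 1.593

FS = 1.59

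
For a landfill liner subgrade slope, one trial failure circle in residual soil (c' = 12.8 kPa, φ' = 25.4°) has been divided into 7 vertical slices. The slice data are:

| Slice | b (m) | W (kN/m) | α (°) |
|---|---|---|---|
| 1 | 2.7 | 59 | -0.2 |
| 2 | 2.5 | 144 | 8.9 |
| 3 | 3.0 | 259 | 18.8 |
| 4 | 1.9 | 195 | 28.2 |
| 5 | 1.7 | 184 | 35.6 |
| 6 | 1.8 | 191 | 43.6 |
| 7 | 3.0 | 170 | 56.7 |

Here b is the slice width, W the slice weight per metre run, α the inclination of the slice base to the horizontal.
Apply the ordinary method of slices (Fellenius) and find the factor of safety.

FS = 1.28

Ordinary method of slices: FS = Σ[c'·Δl_i + (W_i cosα_i)·tanφ'] / Σ W_i sinα_i, with Δl_i = b_i / cosα_i.
Slice 1: Δl = 2.7/cos(-0.2°) = 2.700 m; N'_1 = 59·cos(-0.2°) = 59.0; c'Δl = 34.56; W sinα = -0.2
Slice 2: Δl = 2.5/cos8.9° = 2.530 m; N'_2 = 144·cos8.9° = 142.3; c'Δl = 32.39; W sinα = 22.3
Slice 3: Δl = 3.0/cos18.8° = 3.169 m; N'_3 = 259·cos18.8° = 245.2; c'Δl = 40.56; W sinα = 83.5
Slice 4: Δl = 1.9/cos28.2° = 2.156 m; N'_4 = 195·cos28.2° = 171.9; c'Δl = 27.60; W sinα = 92.1
Slice 5: Δl = 1.7/cos35.6° = 2.091 m; N'_5 = 184·cos35.6° = 149.6; c'Δl = 26.76; W sinα = 107.1
Slice 6: Δl = 1.8/cos43.6° = 2.486 m; N'_6 = 191·cos43.6° = 138.3; c'Δl = 31.82; W sinα = 131.7
Slice 7: Δl = 3.0/cos56.7° = 5.464 m; N'_7 = 170·cos56.7° = 93.3; c'Δl = 69.94; W sinα = 142.1
Σc'Δl = 263.6 kN/m; ΣN' = 999.6 kN/m; ΣW sinα = 578.6 kN/m
Resisting = 263.6 + 999.6·tan25.4° = 263.6 + 474.6 = 738.3 kN/m
FS = 738.3 / 578.6 = 1.276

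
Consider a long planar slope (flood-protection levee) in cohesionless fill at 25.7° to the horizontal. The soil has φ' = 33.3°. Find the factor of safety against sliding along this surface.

FS = 1.36

For a dry cohesionless infinite slope the factor of safety is FS = tanφ' / tanβ.
FS = tan33.3° / tan25.7° = 0.6569 / 0.4813 = 1.365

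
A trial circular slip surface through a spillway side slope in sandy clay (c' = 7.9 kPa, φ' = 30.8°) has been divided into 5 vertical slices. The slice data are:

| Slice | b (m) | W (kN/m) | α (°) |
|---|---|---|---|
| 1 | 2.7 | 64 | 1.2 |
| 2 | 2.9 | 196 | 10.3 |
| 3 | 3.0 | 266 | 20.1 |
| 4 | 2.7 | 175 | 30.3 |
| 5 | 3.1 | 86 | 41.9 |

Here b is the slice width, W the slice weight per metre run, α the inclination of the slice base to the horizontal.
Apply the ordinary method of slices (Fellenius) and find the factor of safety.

Ordinary method of slices: FS = Σ[c'·Δl_i + (W_i cosα_i)·tanφ'] / Σ W_i sinα_i, with Δl_i = b_i / cosα_i.
Slice 1: Δl = 2.7/cos1.2° = 2.701 m; N'_1 = 64·cos1.2° = 64.0; c'Δl = 21.33; W sinα = 1.3
Slice 2: Δl = 2.9/cos10.3° = 2.947 m; N'_2 = 196·cos10.3° = 192.8; c'Δl = 23.29; W sinα = 35.0
Slice 3: Δl = 3.0/cos20.1° = 3.195 m; N'_3 = 266·cos20.1° = 249.8; c'Δl = 25.24; W sinα = 91.4
Slice 4: Δl = 2.7/cos30.3° = 3.127 m; N'_4 = 175·cos30.3° = 151.1; c'Δl = 24.70; W sinα = 88.3
Slice 5: Δl = 3.1/cos41.9° = 4.165 m; N'_5 = 86·cos41.9° = 64.0; c'Δl = 32.90; W sinα = 57.4
Σc'Δl = 127.5 kN/m; ΣN' = 721.7 kN/m; ΣW sinα = 273.5 kN/m
Resisting = 127.5 + 721.7·tan30.8° = 127.5 + 430.2 = 557.7 kN/m
FS = 557.7 / 273.5 = 2.039

FS = 2.04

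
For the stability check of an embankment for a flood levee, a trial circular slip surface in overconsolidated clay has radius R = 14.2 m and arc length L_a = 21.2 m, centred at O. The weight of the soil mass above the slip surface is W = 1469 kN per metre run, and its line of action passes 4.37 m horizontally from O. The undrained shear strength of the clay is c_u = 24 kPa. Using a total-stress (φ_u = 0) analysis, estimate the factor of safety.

Taking moments about the centre O, the resisting moment is provided by the undrained shear strength acting along the arc:
M_R = c_u·L_a·R = 24·21.20·14.2 = 7225.0 kN·m/m
M_D = W·d = 1469·4.37 = 6419.5 kN·m/m
FS = M_R / M_D = 7225.0 / 6419.5 = 1.125

FS = 1.13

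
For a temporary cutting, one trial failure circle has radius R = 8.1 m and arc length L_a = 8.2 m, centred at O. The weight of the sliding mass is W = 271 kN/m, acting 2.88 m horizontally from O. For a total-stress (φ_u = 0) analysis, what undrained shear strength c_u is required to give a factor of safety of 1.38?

FS = c_u·L_a·R / (W·d), so c_u = FS·W·d / (L_a·R).
c_u = 1.38·271·2.88 / (8.20·8.1) = 1077.1 / 66.42 = 16.22 kPa

c_u = 16.2 kPa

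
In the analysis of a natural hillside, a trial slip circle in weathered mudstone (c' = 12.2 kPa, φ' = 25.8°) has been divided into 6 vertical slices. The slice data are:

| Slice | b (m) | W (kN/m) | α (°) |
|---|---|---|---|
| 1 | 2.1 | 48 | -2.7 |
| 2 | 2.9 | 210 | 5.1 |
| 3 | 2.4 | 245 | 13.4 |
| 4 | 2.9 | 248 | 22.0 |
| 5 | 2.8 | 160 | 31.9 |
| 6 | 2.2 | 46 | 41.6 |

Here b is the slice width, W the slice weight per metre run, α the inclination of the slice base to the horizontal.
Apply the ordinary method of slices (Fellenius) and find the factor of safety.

Ordinary method of slices: FS = Σ[c'·Δl_i + (W_i cosα_i)·tanφ'] / Σ W_i sinα_i, with Δl_i = b_i / cosα_i.
Slice 1: Δl = 2.1/cos(-2.7°) = 2.102 m; N'_1 = 48·cos(-2.7°) = 47.9; c'Δl = 25.65; W sinα = -2.3
Slice 2: Δl = 2.9/cos5.1° = 2.912 m; N'_2 = 210·cos5.1° = 209.2; c'Δl = 35.52; W sinα = 18.7
Slice 3: Δl = 2.4/cos13.4° = 2.467 m; N'_3 = 245·cos13.4° = 238.3; c'Δl = 30.10; W sinα = 56.8
Slice 4: Δl = 2.9/cos22.0° = 3.128 m; N'_4 = 248·cos22.0° = 229.9; c'Δl = 38.16; W sinα = 92.9
Slice 5: Δl = 2.8/cos31.9° = 3.298 m; N'_5 = 160·cos31.9° = 135.8; c'Δl = 40.24; W sinα = 84.6
Slice 6: Δl = 2.2/cos41.6° = 2.942 m; N'_6 = 46·cos41.6° = 34.4; c'Δl = 35.89; W sinα = 30.5
Σc'Δl = 205.6 kN/m; ΣN' = 895.6 kN/m; ΣW sinα = 281.2 kN/m
Resisting = 205.6 + 895.6·tan25.8° = 205.6 + 433.0 = 638.5 kN/m
FS = 638.5 / 281.2 = 2.271

FS = 2.27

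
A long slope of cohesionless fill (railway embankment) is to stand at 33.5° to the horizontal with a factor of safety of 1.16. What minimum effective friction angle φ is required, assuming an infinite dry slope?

φ = 37.5°

FS = tanφ/tanβ ⇒ tanφ = FS · tanβ = 1.16 · tan33.5° = 0.7678
φ = arctan(0.7678) = 37.52°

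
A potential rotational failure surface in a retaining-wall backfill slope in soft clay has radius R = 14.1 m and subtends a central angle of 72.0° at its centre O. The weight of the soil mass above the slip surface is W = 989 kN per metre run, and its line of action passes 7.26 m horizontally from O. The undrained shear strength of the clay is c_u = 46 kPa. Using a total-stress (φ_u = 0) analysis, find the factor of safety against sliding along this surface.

FS = 1.60

Taking moments about the centre O, the resisting moment is provided by the undrained shear strength acting along the arc:
Arc length L_a = R·θ = 14.1·(72.0°·π/180) = 14.1·1.2566 = 17.72 m
M_R = c_u·L_a·R = 46·17.72·14.1 = 11492.3 kN·m/m
M_D = W·d = 989·7.26 = 7180.1 kN·m/m
FS = M_R / M_D = 11492.3 / 7180.1 = 1.601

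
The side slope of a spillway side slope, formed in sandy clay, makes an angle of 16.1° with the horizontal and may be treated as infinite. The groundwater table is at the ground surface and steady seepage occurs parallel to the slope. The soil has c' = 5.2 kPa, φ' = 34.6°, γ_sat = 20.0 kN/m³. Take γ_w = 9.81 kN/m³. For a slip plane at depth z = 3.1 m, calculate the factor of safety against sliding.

With seepage parallel to the slope and the water table at the surface, the effective normal stress on the slip plane uses the buoyant unit weight γ' = γ_sat − γ_w while the driving shear stress uses γ_sat:
FS = [c' + γ' z cos²β tanφ'] / [γ_sat z sinβ cosβ]
γ' = 20.0 − 9.81 = 10.19 kN/m³
Numerator = 5.2 + 10.19·3.1·cos²16.1°·tan34.6° = 5.2 + 10.19·3.1·0.9231·0.6899 = 25.316 kPa
Denominator = 20.0·3.1·sin16.1°·cos16.1° = 20.0·3.1·0.2773·0.9608 = 16.519 kPa
FS = 25.316 / 16.519 = 1.533

FS = 1.53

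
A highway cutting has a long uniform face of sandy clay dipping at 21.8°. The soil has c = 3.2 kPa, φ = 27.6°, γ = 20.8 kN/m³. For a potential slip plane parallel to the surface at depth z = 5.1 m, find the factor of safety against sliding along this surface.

FS = 1.39

For an infinite slope with a slip plane parallel to the surface (no pore pressure): FS = [c + γz cos²β tanφ] / [γz sinβ cosβ].
γz = 20.8·5.1 = 106.08 kN/m²
Numerator = 3.2 + 106.08·cos²21.8°·tan27.6° = 3.2 + 106.08·0.8621·0.5228 = 51.009 kPa
Denominator = 106.08·sin21.8°·cos21.8° = 106.08·0.3714·0.9285 = 36.577 kPa
FS = 51.009 / 36.577 = 1.395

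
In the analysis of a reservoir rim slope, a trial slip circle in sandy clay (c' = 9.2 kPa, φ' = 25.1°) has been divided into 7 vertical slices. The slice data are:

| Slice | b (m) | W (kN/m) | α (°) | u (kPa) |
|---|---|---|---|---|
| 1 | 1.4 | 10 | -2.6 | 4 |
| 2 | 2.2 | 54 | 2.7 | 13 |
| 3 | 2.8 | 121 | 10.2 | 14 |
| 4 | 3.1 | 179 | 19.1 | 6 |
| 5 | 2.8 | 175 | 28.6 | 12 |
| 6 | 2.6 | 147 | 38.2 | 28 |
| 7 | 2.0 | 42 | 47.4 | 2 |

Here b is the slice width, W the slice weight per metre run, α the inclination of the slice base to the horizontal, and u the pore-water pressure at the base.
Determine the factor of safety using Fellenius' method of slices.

Ordinary method of slices: FS = Σ[c'·Δl_i + (W_i cosα_i − u_i·Δl_i)·tanφ'] / Σ W_i sinα_i, with Δl_i = b_i / cosα_i.
Slice 1: Δl = 1.4/cos(-2.6°) = 1.401 m; N'_1 = 10·cos(-2.6°) − 4·1.401 = 4.4; c'Δl = 12.89; W sinα = -0.5
Slice 2: Δl = 2.2/cos2.7° = 2.202 m; N'_2 = 54·cos2.7° − 13·2.202 = 25.3; c'Δl = 20.26; W sinα = 2.5
Slice 3: Δl = 2.8/cos10.2° = 2.845 m; N'_3 = 121·cos10.2° − 14·2.845 = 79.3; c'Δl = 26.17; W sinα = 21.4
Slice 4: Δl = 3.1/cos19.1° = 3.281 m; N'_4 = 179·cos19.1° − 6·3.281 = 149.5; c'Δl = 30.18; W sinα = 58.6
Slice 5: Δl = 2.8/cos28.6° = 3.189 m; N'_5 = 175·cos28.6° − 12·3.189 = 115.4; c'Δl = 29.34; W sinα = 83.8
Slice 6: Δl = 2.6/cos38.2° = 3.308 m; N'_6 = 147·cos38.2° − 28·3.308 = 22.9; c'Δl = 30.44; W sinα = 90.9
Slice 7: Δl = 2.0/cos47.4° = 2.955 m; N'_7 = 42·cos47.4° − 2·2.955 = 22.5; c'Δl = 27.18; W sinα = 30.9
Σc'Δl = 176.5 kN/m; ΣN' = 419.2 kN/m; ΣW sinα = 287.7 kN/m
Resisting = 176.5 + 419.2·tan25.1° = 176.5 + 196.4 = 372.8 kN/m
FS = 372.8 / 287.7 = 1.296

FS = 1.30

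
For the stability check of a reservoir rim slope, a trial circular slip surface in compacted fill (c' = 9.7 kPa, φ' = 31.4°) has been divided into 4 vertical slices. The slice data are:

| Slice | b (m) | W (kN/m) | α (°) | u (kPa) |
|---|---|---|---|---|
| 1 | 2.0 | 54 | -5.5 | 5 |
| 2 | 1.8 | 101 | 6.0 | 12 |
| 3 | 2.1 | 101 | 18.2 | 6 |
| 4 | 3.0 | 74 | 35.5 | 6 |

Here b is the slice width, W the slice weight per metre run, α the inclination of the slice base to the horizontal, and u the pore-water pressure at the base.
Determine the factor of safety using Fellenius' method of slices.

Ordinary method of slices: FS = Σ[c'·Δl_i + (W_i cosα_i − u_i·Δl_i)·tanφ'] / Σ W_i sinα_i, with Δl_i = b_i / cosα_i.
Slice 1: Δl = 2.0/cos(-5.5°) = 2.009 m; N'_1 = 54·cos(-5.5°) − 5·2.009 = 43.7; c'Δl = 19.49; W sinα = -5.2
Slice 2: Δl = 1.8/cos6.0° = 1.810 m; N'_2 = 101·cos6.0° − 12·1.810 = 78.7; c'Δl = 17.56; W sinα = 10.6
Slice 3: Δl = 2.1/cos18.2° = 2.211 m; N'_3 = 101·cos18.2° − 6·2.211 = 82.7; c'Δl = 21.44; W sinα = 31.5
Slice 4: Δl = 3.0/cos35.5° = 3.685 m; N'_4 = 74·cos35.5° − 6·3.685 = 38.1; c'Δl = 35.74; W sinα = 43.0
Σc'Δl = 94.2 kN/m; ΣN' = 243.3 kN/m; ΣW sinα = 79.9 kN/m
Resisting = 94.2 + 243.3·tan31.4° = 94.2 + 148.5 = 242.7 kN/m
FS = 242.7 / 79.9 = 3.038

FS = 3.04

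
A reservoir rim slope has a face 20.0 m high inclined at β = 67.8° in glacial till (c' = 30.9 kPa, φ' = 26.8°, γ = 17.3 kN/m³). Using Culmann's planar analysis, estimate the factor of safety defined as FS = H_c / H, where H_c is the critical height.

FS = 1.20

H_c = (4c'/γ) · sinβ cosφ' / [1 − cos(β − φ')]
    = (4·30.9/17.3) · sin67.8°·cos26.8° / [1 − cos41.0°]
    = 7.145 · 0.8264 / 0.2453 = 24.07 m
FS = H_c / H = 24.07 / 20.0 = 1.204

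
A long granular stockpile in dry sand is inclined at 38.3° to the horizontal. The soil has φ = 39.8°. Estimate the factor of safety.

For a dry cohesionless infinite slope the factor of safety is FS = tanφ / tanβ.
FS = tan39.8° / tan38.3° = 0.8332 / 0.7898 = 1.055

FS = 1.05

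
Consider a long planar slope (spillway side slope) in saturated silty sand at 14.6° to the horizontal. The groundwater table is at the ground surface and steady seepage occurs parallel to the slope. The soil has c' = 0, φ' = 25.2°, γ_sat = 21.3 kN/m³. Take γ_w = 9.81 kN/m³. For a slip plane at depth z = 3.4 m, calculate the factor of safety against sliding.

With seepage parallel to the slope and the water table at the surface, the effective normal stress on the slip plane uses the buoyant unit weight γ' = γ_sat − γ_w while the driving shear stress uses γ_sat:
FS = [c' + γ' z cos²β tanφ'] / [γ_sat z sinβ cosβ]
(For c' = 0 this reduces to FS = (γ'/γ_sat)·tanφ'/tanβ.)
γ' = 21.3 − 9.81 = 11.49 kN/m³
Numerator = 0.0 + 11.49·3.4·cos²14.6°·tan25.2° = 0.0 + 11.49·3.4·0.9365·0.4706 = 17.215 kPa
Denominator = 21.3·3.4·sin14.6°·cos14.6° = 21.3·3.4·0.2521·0.9677 = 17.665 kPa
FS = 17.215 / 17.665 = 0.975

FS = 0.97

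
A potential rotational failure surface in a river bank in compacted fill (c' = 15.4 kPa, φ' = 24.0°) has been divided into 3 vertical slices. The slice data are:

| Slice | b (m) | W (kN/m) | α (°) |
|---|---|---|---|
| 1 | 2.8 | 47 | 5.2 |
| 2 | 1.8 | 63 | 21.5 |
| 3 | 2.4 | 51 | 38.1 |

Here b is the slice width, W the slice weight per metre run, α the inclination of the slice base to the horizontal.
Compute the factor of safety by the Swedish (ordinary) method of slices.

FS = 3.14

Ordinary method of slices: FS = Σ[c'·Δl_i + (W_i cosα_i)·tanφ'] / Σ W_i sinα_i, with Δl_i = b_i / cosα_i.
Slice 1: Δl = 2.8/cos5.2° = 2.812 m; N'_1 = 47·cos5.2° = 46.8; c'Δl = 43.30; W sinα = 4.3
Slice 2: Δl = 1.8/cos21.5° = 1.935 m; N'_2 = 63·cos21.5° = 58.6; c'Δl = 29.79; W sinα = 23.1
Slice 3: Δl = 2.4/cos38.1° = 3.050 m; N'_3 = 51·cos38.1° = 40.1; c'Δl = 46.97; W sinα = 31.5
Σc'Δl = 120.1 kN/m; ΣN' = 145.6 kN/m; ΣW sinα = 58.8 kN/m
Resisting = 120.1 + 145.6·tan24.0° = 120.1 + 64.8 = 184.9 kN/m
FS = 184.9 / 58.8 = 3.143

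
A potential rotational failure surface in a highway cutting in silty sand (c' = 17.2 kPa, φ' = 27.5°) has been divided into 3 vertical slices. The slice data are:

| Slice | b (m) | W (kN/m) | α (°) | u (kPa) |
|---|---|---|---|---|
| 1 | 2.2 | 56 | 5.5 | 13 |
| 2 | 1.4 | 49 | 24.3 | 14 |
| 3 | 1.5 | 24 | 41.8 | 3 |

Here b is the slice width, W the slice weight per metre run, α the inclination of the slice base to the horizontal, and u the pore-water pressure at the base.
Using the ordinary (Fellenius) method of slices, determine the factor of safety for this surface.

FS = 3.16

Ordinary method of slices: FS = Σ[c'·Δl_i + (W_i cosα_i − u_i·Δl_i)·tanφ'] / Σ W_i sinα_i, with Δl_i = b_i / cosα_i.
Slice 1: Δl = 2.2/cos5.5° = 2.210 m; N'_1 = 56·cos5.5° − 13·2.210 = 27.0; c'Δl = 38.02; W sinα = 5.4
Slice 2: Δl = 1.4/cos24.3° = 1.536 m; N'_2 = 49·cos24.3° − 14·1.536 = 23.2; c'Δl = 26.42; W sinα = 20.2
Slice 3: Δl = 1.5/cos41.8° = 2.012 m; N'_3 = 24·cos41.8° − 3·2.012 = 11.9; c'Δl = 34.61; W sinα = 16.0
Σc'Δl = 99.0 kN/m; ΣN' = 62.0 kN/m; ΣW sinα = 41.5 kN/m
Resisting = 99.0 + 62.0·tan27.5° = 99.0 + 32.3 = 131.3 kN/m
FS = 131.3 / 41.5 = 3.162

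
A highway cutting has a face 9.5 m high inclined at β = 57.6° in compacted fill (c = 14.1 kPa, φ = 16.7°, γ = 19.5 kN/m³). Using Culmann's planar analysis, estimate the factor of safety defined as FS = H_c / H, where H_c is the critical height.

H_c = (4c/γ) · sinβ cosφ / [1 − cos(β − φ)]
    = (4·14.1/19.5) · sin57.6°·cos16.7° / [1 − cos40.9°]
    = 2.892 · 0.8087 / 0.2441 = 9.58 m
FS = H_c / H = 9.58 / 9.5 = 1.008

FS = 1.01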